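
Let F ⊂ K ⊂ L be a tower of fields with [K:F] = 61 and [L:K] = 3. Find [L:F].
[L:F] = 183

The tower law says that for any tower of field extensions F ⊂ K ⊂ L with finite degrees, [L:F] = [L:K] · [K:F]. Here this gives [L:F] = 3 · 61 = 183.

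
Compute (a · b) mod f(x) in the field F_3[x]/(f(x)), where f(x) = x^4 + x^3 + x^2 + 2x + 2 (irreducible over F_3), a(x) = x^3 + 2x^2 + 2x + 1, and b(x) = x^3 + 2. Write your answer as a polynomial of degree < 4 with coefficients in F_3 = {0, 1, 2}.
a · b ≡ 2x + 2 (mod f(x))

Multiply in F_3[x]: a(x)·b(x) = (x^3 + 2x^2 + 2x + 1)·(x^3 + 2) = x^6 + 2x^5 + 2x^4 + x^2 + x + 2. This has degree ≥ 4, so divide by f(x) over F_3: x^6 + 2x^5 + 2x^4 + x^2 + x + 2 = (x^2 + x)·(x^4 + x^3 + x^2 + 2x + 2) + (2x + 2). Hence a·b ≡ 2x + 2 (mod f). (F_3[x]/(f) is a field with 3^4 = 81 elements since f is irreducible of degree 4.)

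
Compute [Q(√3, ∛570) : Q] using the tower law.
[Q(√3, ∛570) : Q] = 6

Let L = Q(√3, ∛570). Since Q(√3) ⊂ L and [Q(√3):Q] = 2, the tower law gives 2 | [L:Q]. Likewise Q(∛570) ⊂ L with [Q(∛570):Q] = 3 (because 570 is not a perfect cube), so 3 | [L:Q]. As gcd(2,3) = 1, [L:Q] is divisible by 6. Conversely L is generated over Q by √3 and ∛570, so [L:Q] ≤ 2·3 = 6. Therefore [Q(√3, ∛570) : Q] = 6.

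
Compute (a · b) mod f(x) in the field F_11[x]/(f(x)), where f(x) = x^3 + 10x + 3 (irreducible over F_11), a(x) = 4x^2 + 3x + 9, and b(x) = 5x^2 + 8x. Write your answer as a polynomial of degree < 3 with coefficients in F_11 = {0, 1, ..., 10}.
a · b ≡ x^2 + 4x + 2 (mod f(x))

Multiply in F_11[x]: a(x)·b(x) = (4x^2 + 3x + 9)·(5x^2 + 8x) = 9x^4 + 3x^3 + 3x^2 + 6x. This has degree ≥ 3, so divide by f(x) over F_11: 9x^4 + 3x^3 + 3x^2 + 6x = (9x + 3)·(x^3 + 10x + 3) + (x^2 + 4x + 2). Hence a·b ≡ x^2 + 4x + 2 (mod f). (F_11[x]/(f) is a field with 11^3 = 1331 elements since f is irreducible of degree 3.)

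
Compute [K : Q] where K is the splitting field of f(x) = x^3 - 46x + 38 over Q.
[K : Q] = 6

By the rational root test, any rational root of the monic integer polynomial f(x) = x^3 - 46x + 38 must be an integer dividing the constant term 38, i.e. one of ±{1, 2, 19, 38}. Evaluating: f(1) = -7, f(-1) = 83, f(2) = -46, f(-2) = 122, f(19) = 6023, f(-19) = -5947, f(38) = 53162, f(-38) = -53086; none is 0, so f has no rational root and is therefore irreducible over Q (a cubic with no linear factor over a field is irreducible). For an irreducible cubic, the Galois group is A_3 or S_3 according as the discriminant disc(f) = -4a^3 - 27b^2 = -4·(-46)^3 - 27·(38)^2 = 350356 is or is not a square in Q. Here disc(f) = 350356 is not a perfect square in Q, so the Galois group of f over Q is not contained in A_3 and must be all of S_3. The splitting field has degree |S_3| = 6 over Q, so [K : Q] = 6.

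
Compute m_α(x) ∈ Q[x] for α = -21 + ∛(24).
m_α(x) = x^3 + 63x^2 + 1323x + 9237

Set β = α + 21 = ∛(24), so β^3 = 24. Then (α + 21)^3 - 24 = 0, i.e. α is a root of g(x) = (x + 21)^3 - 24 = x^3 + 63x^2 + 1323x + 9237. Since g(x) = h(x + 21) where h(x) = x^3 - 24, and h is irreducible over Q (because 24 is not a perfect cube, so h has no rational root, and a monic cubic with no rational root is irreducible), g is also irreducible (irreducibility is preserved under the substitution x → x + 21). Hence m_α(x) = x^3 + 63x^2 + 1323x + 9237.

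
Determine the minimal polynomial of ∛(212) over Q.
m_α(x) = x^3 - 212

α satisfies α^3 = 212, so x^3 - 212 annihilates α. By the rational root test, a rational root p/q (in lowest terms) of x^3 - 212 would satisfy p^3 = 212 q^3, forcing q = 1 and p^3 = 212; but 212 is not a perfect cube, contradiction. A monic cubic over Q with no rational root is irreducible (any nontrivial factorization would include a linear factor). Hence x^3 - 212 is the minimal polynomial of α, and in particular [Q(α):Q] = 3.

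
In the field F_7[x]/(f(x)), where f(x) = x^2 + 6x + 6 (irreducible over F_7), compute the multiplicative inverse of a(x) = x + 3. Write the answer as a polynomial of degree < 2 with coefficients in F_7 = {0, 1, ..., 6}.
a(x)^(-1) ≡ 5x + 1 (mod f(x))

Since f is irreducible over F_7, F_7[x]/(f) is a field and a(x) ≠ 0 has an inverse. Apply the extended Euclidean algorithm to f(x) and a(x) in F_7[x]: f(x) = (x + 3)·a(x) + (4). The last nonzero remainder is the constant 4 = gcd(f, a) in F_7. Back-substituting through the division chain expresses 4 = s(x)·a(x) + t(x)·f(x) with s(x) ≡ 6x + 4 (mod f), so (6x + 4)·a(x) ≡ 4 (mod f). Multiplying by 4^(-1) ≡ 2 in F_7 gives a(x)^(-1) ≡ 2·(6x + 4) ≡ 5x + 1 (mod f). Check: (x + 3)·(5x + 1) = 5x^2 + 2x + 3 ≡ 1 (mod x^2 + 6x + 6).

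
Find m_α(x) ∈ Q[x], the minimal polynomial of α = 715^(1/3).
m_α(x) = x^3 - 715

α satisfies α^3 = 715, so x^3 - 715 annihilates α. By the rational root test, a rational root p/q (in lowest terms) of x^3 - 715 would satisfy p^3 = 715 q^3, forcing q = 1 and p^3 = 715; but 715 is not a perfect cube, contradiction. A monic cubic over Q with no rational root is irreducible (any nontrivial factorization would include a linear factor). Hence x^3 - 715 is the minimal polynomial of α, and in particular [Q(α):Q] = 3.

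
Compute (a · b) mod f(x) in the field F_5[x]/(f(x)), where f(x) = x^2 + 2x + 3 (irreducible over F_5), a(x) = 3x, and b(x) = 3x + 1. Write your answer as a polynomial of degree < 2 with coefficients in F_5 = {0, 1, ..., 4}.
a · b ≡ 3 (mod f(x))

Multiply in F_5[x]: a(x)·b(x) = (3x)·(3x + 1) = 4x^2 + 3x. This has degree ≥ 2, so divide by f(x) over F_5: 4x^2 + 3x = (4)·(x^2 + 2x + 3) + (3). Hence a·b ≡ 3 (mod f). (F_5[x]/(f) is a field with 5^2 = 25 elements since f is irreducible of degree 2.)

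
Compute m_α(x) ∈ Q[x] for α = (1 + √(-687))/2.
m_α(x) = x^2 - x + 172

From 2α - 1 = √(-687), squaring gives (2α - 1)^2 = -687, i.e. 4α^2 - 4α + 1 = -687, so α^2 - α + (1 + 687)/4 = 0. Since -687 ≡ 1 (mod 4), (1 + 687)/4 = 172 ∈ Z. The polynomial x^2 - x + 172 has discriminant 1 - 4·(172) = -687, which is not a perfect square in Q (d = -687 is squarefree and ≠ 1), so x^2 - x + 172 is irreducible over Q. It is the minimal polynomial of α.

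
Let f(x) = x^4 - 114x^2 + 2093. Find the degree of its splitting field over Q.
[K : Q] = 4

Solving the quadratic in x^2: x^2 = (114 ± √(114^2 - 4·2093))/2 = (114 ± √4624)/2 = (114 ± 68)/2, giving x^2 = 91 or x^2 = 23. So f(x) = (x^2 - 91)(x^2 - 23) and the roots of f are ±√91, ±√23. Hence the splitting field is K = Q(√91, √23). Since 91 and 23 are distinct squarefree integers > 1, their product 2093 is not a perfect square, so √23 ∉ Q(√91). By the tower law [K:Q] = [Q(√91,√23):Q(√91)] · [Q(√91):Q] = 2 · 2 = 4.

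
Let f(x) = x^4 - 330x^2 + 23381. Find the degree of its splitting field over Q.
[K : Q] = 4

Solving the quadratic in x^2: x^2 = (330 ± √(330^2 - 4·23381))/2 = (330 ± √15376)/2 = (330 ± 124)/2, giving x^2 = 227 or x^2 = 103. So f(x) = (x^2 - 227)(x^2 - 103) and the roots of f are ±√227, ±√103. Hence the splitting field is K = Q(√227, √103). Since 227 and 103 are distinct squarefree integers > 1, their product 23381 is not a perfect square, so √103 ∉ Q(√227). By the tower law [K:Q] = [Q(√227,√103):Q(√227)] · [Q(√227):Q] = 2 · 2 = 4.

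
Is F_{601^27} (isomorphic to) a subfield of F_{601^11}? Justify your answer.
No: F_{601^27} is not a subfield of F_{601^11}

F_{p^m} embeds in F_{p^n} iff m | n. Here 27 ∤ 11 (since 11 = 0·27 + 11 with remainder 11 ≠ 0), so F_{601^27} is not a subfield of F_{601^11}. Equivalently: if it were, the tower law would give 27 = [F_{601^27}:F_601] dividing [F_{601^11}:F_601] = 11, contradiction.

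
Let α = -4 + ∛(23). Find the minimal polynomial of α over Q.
m_α(x) = x^3 + 12x^2 + 48x + 41

Set β = α + 4 = ∛(23), so β^3 = 23. Then (α + 4)^3 - 23 = 0, i.e. α is a root of g(x) = (x + 4)^3 - 23 = x^3 + 12x^2 + 48x + 41. Since g(x) = h(x + 4) where h(x) = x^3 - 23, and h is irreducible over Q (because 23 is not a perfect cube, so h has no rational root, and a monic cubic with no rational root is irreducible), g is also irreducible (irreducibility is preserved under the substitution x → x + 4). Hence m_α(x) = x^3 + 12x^2 + 48x + 41.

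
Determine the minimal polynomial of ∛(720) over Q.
m_α(x) = x^3 - 720

α satisfies α^3 = 720, so x^3 - 720 annihilates α. By the rational root test, a rational root p/q (in lowest terms) of x^3 - 720 would satisfy p^3 = 720 q^3, forcing q = 1 and p^3 = 720; but 720 is not a perfect cube, contradiction. A monic cubic over Q with no rational root is irreducible (any nontrivial factorization would include a linear factor). Hence x^3 - 720 is the minimal polynomial of α, and in particular [Q(α):Q] = 3.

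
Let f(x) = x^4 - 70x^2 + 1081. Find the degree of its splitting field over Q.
[K : Q] = 4

Solving the quadratic in x^2: x^2 = (70 ± √(70^2 - 4·1081))/2 = (70 ± √576)/2 = (70 ± 24)/2, giving x^2 = 47 or x^2 = 23. So f(x) = (x^2 - 47)(x^2 - 23) and the roots of f are ±√47, ±√23. Hence the splitting field is K = Q(√47, √23). Since 47 and 23 are distinct squarefree integers > 1, their product 1081 is not a perfect square, so √23 ∉ Q(√47). By the tower law [K:Q] = [Q(√47,√23):Q(√47)] · [Q(√47):Q] = 2 · 2 = 4.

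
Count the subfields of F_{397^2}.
F_{397^2} has 2 subfields

The subfields of F_{p^n} are exactly the fields F_{p^d} for d | n (each is the fixed field of the unique index-d subgroup of Gal(F_{p^n}/F_p) ≅ Z/nZ). The divisors of n = 2 are {1, 2}, giving 2 subfields: F_{397^1}, F_{397^2}.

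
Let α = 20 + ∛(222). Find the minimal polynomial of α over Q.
m_α(x) = x^3 - 60x^2 + 1200x - 8222

Set β = α - 20 = ∛(222), so β^3 = 222. Then (α - 20)^3 - 222 = 0, i.e. α is a root of g(x) = (x - 20)^3 - 222 = x^3 - 60x^2 + 1200x - 8222. Since g(x) = h(x - 20) where h(x) = x^3 - 222, and h is irreducible over Q (because 222 is not a perfect cube, so h has no rational root, and a monic cubic with no rational root is irreducible), g is also irreducible (irreducibility is preserved under the substitution x → x - 20). Hence m_α(x) = x^3 - 60x^2 + 1200x - 8222.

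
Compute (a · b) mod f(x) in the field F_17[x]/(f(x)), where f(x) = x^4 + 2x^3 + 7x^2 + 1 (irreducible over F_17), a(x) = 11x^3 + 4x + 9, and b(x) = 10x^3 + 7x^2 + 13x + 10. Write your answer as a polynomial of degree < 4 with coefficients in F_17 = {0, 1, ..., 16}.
a · b ≡ 12x^3 + 4x^2 + 11x (mod f(x))

Multiply in F_17[x]: a(x)·b(x) = (11x^3 + 4x + 9)·(10x^3 + 7x^2 + 13x + 10) = 8x^6 + 9x^5 + 13x^4 + 7x^3 + 13x^2 + 4x + 5. This has degree ≥ 4, so divide by f(x) over F_17: 8x^6 + 9x^5 + 13x^4 + 7x^3 + 13x^2 + 4x + 5 = (8x^2 + 10x + 5)·(x^4 + 2x^3 + 7x^2 + 1) + (12x^3 + 4x^2 + 11x). Hence a·b ≡ 12x^3 + 4x^2 + 11x (mod f). (F_17[x]/(f) is a field with 17^4 = 83521 elements since f is irreducible of degree 4.)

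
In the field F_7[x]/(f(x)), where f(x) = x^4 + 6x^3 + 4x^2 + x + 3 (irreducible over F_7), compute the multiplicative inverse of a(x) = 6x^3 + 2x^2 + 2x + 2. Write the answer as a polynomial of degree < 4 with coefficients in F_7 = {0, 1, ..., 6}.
a(x)^(-1) ≡ 4x^2 + 4x + 4 (mod f(x))

Since f is irreducible over F_7, F_7[x]/(f) is a field and a(x) ≠ 0 has an inverse. Apply the extended Euclidean algorithm to f(x) and a(x) in F_7[x]: f(x) = (6x + 6)·a(x) + (x^2 + 5x + 5);  a(x) = (6x)·(x^2 + 5x + 5) + (2). The last nonzero remainder is the constant 2 = gcd(f, a) in F_7. Back-substituting through the division chain expresses 2 = s(x)·a(x) + t(x)·f(x) with s(x) ≡ x^2 + x + 1 (mod f), so (x^2 + x + 1)·a(x) ≡ 2 (mod f). Multiplying by 2^(-1) ≡ 4 in F_7 gives a(x)^(-1) ≡ 4·(x^2 + x + 1) ≡ 4x^2 + 4x + 4 (mod f). Check: (6x^3 + 2x^2 + 2x + 2)·(4x^2 + 4x + 4) = 3x^5 + 4x^4 + 5x^3 + 3x^2 + 2x + 1 ≡ 1 (mod x^4 + 6x^3 + 4x^2 + x + 3).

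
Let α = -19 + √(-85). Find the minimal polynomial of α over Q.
m_α(x) = x^2 + 38x + 446

From α + 19 = √(-85), squaring gives (α + 19)^2 = -85, i.e. α^2 + 38α + 361 = -85, so α^2 + 38α + 446 = 0. The discriminant of x^2 + 38x + 446 is (38)^2 - 4·(446) = 1444 - 1784 = -340, and 4·(-85) is not a perfect square in Q since -85 is squarefree and ≠ 1. Hence x^2 + 38x + 446 is irreducible over Q and is the minimal polynomial of α.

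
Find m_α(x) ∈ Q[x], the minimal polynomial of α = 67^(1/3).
m_α(x) = x^3 - 67

α satisfies α^3 = 67, so x^3 - 67 annihilates α. By the rational root test, a rational root p/q (in lowest terms) of x^3 - 67 would satisfy p^3 = 67 q^3, forcing q = 1 and p^3 = 67; but 67 is not a perfect cube, contradiction. A monic cubic over Q with no rational root is irreducible (any nontrivial factorization would include a linear factor). Hence x^3 - 67 is the minimal polynomial of α, and in particular [Q(α):Q] = 3.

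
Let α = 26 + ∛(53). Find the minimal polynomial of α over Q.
m_α(x) = x^3 - 78x^2 + 2028x - 17629

Set β = α - 26 = ∛(53), so β^3 = 53. Then (α - 26)^3 - 53 = 0, i.e. α is a root of g(x) = (x - 26)^3 - 53 = x^3 - 78x^2 + 2028x - 17629. Since g(x) = h(x - 26) where h(x) = x^3 - 53, and h is irreducible over Q (because 53 is not a perfect cube, so h has no rational root, and a monic cubic with no rational root is irreducible), g is also irreducible (irreducibility is preserved under the substitution x → x - 26). Hence m_α(x) = x^3 - 78x^2 + 2028x - 17629.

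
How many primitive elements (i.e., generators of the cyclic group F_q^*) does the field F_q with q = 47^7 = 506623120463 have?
There are φ(506623120462) = 236663175672 primitive elements

F_q^* is cyclic of order q - 1 = 506623120462. A cyclic group of order m has exactly φ(m) generators. Here m = 506623120462 = 2 · 23 · 43 · 256128979, so the number of primitive elements is φ(506623120462) = 236663175672.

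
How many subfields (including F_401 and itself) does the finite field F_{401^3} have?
F_{401^3} has 2 subfields

The subfields of F_{p^n} are exactly the fields F_{p^d} for d | n (each is the fixed field of the unique index-d subgroup of Gal(F_{p^n}/F_p) ≅ Z/nZ). The divisors of n = 3 are {1, 3}, giving 2 subfields: F_{401^1}, F_{401^3}.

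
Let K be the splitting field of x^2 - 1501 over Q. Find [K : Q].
[K : Q] = 2

f(x) = x^2 - 1501 factors as (x - √1501)(x + √1501). The splitting field is K = Q(√1501). Since 1501 is squarefree and > 1, it is not a perfect square, so x^2 - 1501 is irreducible over Q and [Q(√1501) : Q] = 2. Hence [K : Q] = 2.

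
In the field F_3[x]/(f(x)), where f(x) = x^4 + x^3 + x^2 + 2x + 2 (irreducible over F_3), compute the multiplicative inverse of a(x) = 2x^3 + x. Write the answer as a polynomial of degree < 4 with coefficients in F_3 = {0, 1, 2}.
a(x)^(-1) ≡ 2x^3 + 2x^2 + 2 (mod f(x))

Since f is irreducible over F_3, F_3[x]/(f) is a field and a(x) ≠ 0 has an inverse. Apply the extended Euclidean algorithm to f(x) and a(x) in F_3[x]: f(x) = (2x + 2)·a(x) + (2x^2 + 2);  a(x) = (x)·(2x^2 + 2) + (2x);  (2x^2 + 2) = (x)·(2x) + (2). The last nonzero remainder is the constant 2 = gcd(f, a) in F_3. Back-substituting through the division chain expresses 2 = s(x)·a(x) + t(x)·f(x) with s(x) ≡ x^3 + x^2 + 1 (mod f), so (x^3 + x^2 + 1)·a(x) ≡ 2 (mod f). Multiplying by 2^(-1) ≡ 2 in F_3 gives a(x)^(-1) ≡ 2·(x^3 + x^2 + 1) ≡ 2x^3 + 2x^2 + 2 (mod f). Check: (2x^3 + x)·(2x^3 + 2x^2 + 2) = x^6 + x^5 + 2x^4 + 2x ≡ 1 (mod x^4 + x^3 + x^2 + 2x + 2).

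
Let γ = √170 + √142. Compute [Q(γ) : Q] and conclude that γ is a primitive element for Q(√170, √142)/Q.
[Q(γ) : Q] = 4 (equivalently, Q(γ) = Q(√170, √142))

Obviously Q(γ) ⊆ Q(√170, √142), and [Q(√170, √142):Q] = 4 (since 170, 142 are distinct squarefree integers > 1 with 24140 not a perfect square). To show equality we compute the minimal polynomial of γ. From γ = √170 + √142: γ^2 = 170 + 2√(24140) + 142 = 312 + 2√(24140), so γ^2 - 312 = 2√(24140); squaring, (γ^2 - 312)^2 = 4·24140, i.e. γ^4 - 624γ^2 + 97344 - 96560 = 0, i.e. γ^4 - 624γ^2 + 784 = 0. So γ is a root of x^4 - 624x^2 + 784. This polynomial is irreducible over Q: it has no rational root (each ±√170 ± √142 is irrational), and any factorization into two quadratics over Q would force √(24140) ∈ Q (pairing opposite roots) or √170, √142 ∈ Q (other pairings), all impossible. Hence [Q(γ):Q] = 4 = [Q(√170, √142):Q], so Q(γ) = Q(√170, √142).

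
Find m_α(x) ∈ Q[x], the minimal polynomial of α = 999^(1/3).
m_α(x) = x^3 - 999

α satisfies α^3 = 999, so x^3 - 999 annihilates α. By the rational root test, a rational root p/q (in lowest terms) of x^3 - 999 would satisfy p^3 = 999 q^3, forcing q = 1 and p^3 = 999; but 999 is not a perfect cube, contradiction. A monic cubic over Q with no rational root is irreducible (any nontrivial factorization would include a linear factor). Hence x^3 - 999 is the minimal polynomial of α, and in particular [Q(α):Q] = 3.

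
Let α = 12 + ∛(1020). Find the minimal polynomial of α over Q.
m_α(x) = x^3 - 36x^2 + 432x - 2748

Set β = α - 12 = ∛(1020), so β^3 = 1020. Then (α - 12)^3 - 1020 = 0, i.e. α is a root of g(x) = (x - 12)^3 - 1020 = x^3 - 36x^2 + 432x - 2748. Since g(x) = h(x - 12) where h(x) = x^3 - 1020, and h is irreducible over Q (because 1020 is not a perfect cube, so h has no rational root, and a monic cubic with no rational root is irreducible), g is also irreducible (irreducibility is preserved under the substitution x → x - 12). Hence m_α(x) = x^3 - 36x^2 + 432x - 2748.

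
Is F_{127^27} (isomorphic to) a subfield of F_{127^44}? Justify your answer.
No: F_{127^27} is not a subfield of F_{127^44}

F_{p^m} embeds in F_{p^n} iff m | n. Here 27 ∤ 44 (since 44 = 1·27 + 17 with remainder 17 ≠ 0), so F_{127^27} is not a subfield of F_{127^44}. Equivalently: if it were, the tower law would give 27 = [F_{127^27}:F_127] dividing [F_{127^44}:F_127] = 44, contradiction.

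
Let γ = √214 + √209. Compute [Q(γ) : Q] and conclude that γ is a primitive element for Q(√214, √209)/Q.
[Q(γ) : Q] = 4 (equivalently, Q(γ) = Q(√214, √209))

Obviously Q(γ) ⊆ Q(√214, √209), and [Q(√214, √209):Q] = 4 (since 214, 209 are distinct squarefree integers > 1 with 44726 not a perfect square). To show equality we compute the minimal polynomial of γ. From γ = √214 + √209: γ^2 = 214 + 2√(44726) + 209 = 423 + 2√(44726), so γ^2 - 423 = 2√(44726); squaring, (γ^2 - 423)^2 = 4·44726, i.e. γ^4 - 846γ^2 + 178929 - 178904 = 0, i.e. γ^4 - 846γ^2 + 25 = 0. So γ is a root of x^4 - 846x^2 + 25. This polynomial is irreducible over Q: it has no rational root (each ±√214 ± √209 is irrational), and any factorization into two quadratics over Q would force √(44726) ∈ Q (pairing opposite roots) or √214, √209 ∈ Q (other pairings), all impossible. Hence [Q(γ):Q] = 4 = [Q(√214, √209):Q], so Q(γ) = Q(√214, √209).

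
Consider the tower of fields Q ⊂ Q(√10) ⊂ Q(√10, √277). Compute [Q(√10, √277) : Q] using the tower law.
[Q(√10, √277) : Q] = 4

[Q(√10):Q] = 2 (min poly x^2 - 10, irreducible since 10 is squarefree > 1). For the top step, suppose √277 ∈ Q(√10), say √277 = c + d√10 with c, d ∈ Q. Squaring: 277 = c^2 + 10d^2 + 2cd√10. Since √10 ∉ Q this forces 2cd = 0. If d = 0 then √277 = c ∈ Q, contradicting 277 squarefree > 1. If c = 0 then 277 = 10d^2, so 10·277 = (10d)^2 is a perfect square in Q — but 10·277 = 2770 is not a perfect square (since 10 and 277 are distinct squarefree integers). Contradiction. Hence √277 ∉ Q(√10), so x^2 - 277 stays irreducible over Q(√10) and [Q(√10, √277) : Q(√10)] = 2. By the tower law, [Q(√10, √277) : Q] = 2 · 2 = 4.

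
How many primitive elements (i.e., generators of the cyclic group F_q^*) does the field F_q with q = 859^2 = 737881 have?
There are φ(737880) = 161280 primitive elements

F_q^* is cyclic of order q - 1 = 737880. A cyclic group of order m has exactly φ(m) generators. Here m = 737880 = 2^3 · 3 · 5 · 11 · 13 · 43, so the number of primitive elements is φ(737880) = 161280.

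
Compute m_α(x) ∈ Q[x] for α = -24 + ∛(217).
m_α(x) = x^3 + 72x^2 + 1728x + 13607

Set β = α + 24 = ∛(217), so β^3 = 217. Then (α + 24)^3 - 217 = 0, i.e. α is a root of g(x) = (x + 24)^3 - 217 = x^3 + 72x^2 + 1728x + 13607. Since g(x) = h(x + 24) where h(x) = x^3 - 217, and h is irreducible over Q (because 217 is not a perfect cube, so h has no rational root, and a monic cubic with no rational root is irreducible), g is also irreducible (irreducibility is preserved under the substitution x → x + 24). Hence m_α(x) = x^3 + 72x^2 + 1728x + 13607.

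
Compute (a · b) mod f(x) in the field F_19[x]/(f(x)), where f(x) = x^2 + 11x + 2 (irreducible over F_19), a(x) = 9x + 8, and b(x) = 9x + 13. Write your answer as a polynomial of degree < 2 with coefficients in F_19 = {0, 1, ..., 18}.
a · b ≡ x + 18 (mod f(x))

Multiply in F_19[x]: a(x)·b(x) = (9x + 8)·(9x + 13) = 5x^2 + 18x + 9. This has degree ≥ 2, so divide by f(x) over F_19: 5x^2 + 18x + 9 = (5)·(x^2 + 11x + 2) + (x + 18). Hence a·b ≡ x + 18 (mod f). (F_19[x]/(f) is a field with 19^2 = 361 elements since f is irreducible of degree 2.)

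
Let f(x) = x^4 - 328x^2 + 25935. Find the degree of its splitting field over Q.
[K : Q] = 4

Solving the quadratic in x^2: x^2 = (328 ± √(328^2 - 4·25935))/2 = (328 ± √3844)/2 = (328 ± 62)/2, giving x^2 = 195 or x^2 = 133. So f(x) = (x^2 - 195)(x^2 - 133) and the roots of f are ±√195, ±√133. Hence the splitting field is K = Q(√195, √133). Since 195 and 133 are distinct squarefree integers > 1, their product 25935 is not a perfect square, so √133 ∉ Q(√195). By the tower law [K:Q] = [Q(√195,√133):Q(√195)] · [Q(√195):Q] = 2 · 2 = 4.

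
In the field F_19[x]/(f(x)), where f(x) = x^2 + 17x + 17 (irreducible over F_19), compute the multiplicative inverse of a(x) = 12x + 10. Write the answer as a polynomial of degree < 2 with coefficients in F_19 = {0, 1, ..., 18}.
a(x)^(-1) ≡ 10x + 16 (mod f(x))

Since f is irreducible over F_19, F_19[x]/(f) is a field and a(x) ≠ 0 has an inverse. Apply the extended Euclidean algorithm to f(x) and a(x) in F_19[x]: f(x) = (8x + 9)·a(x) + (3). The last nonzero remainder is the constant 3 = gcd(f, a) in F_19. Back-substituting through the division chain expresses 3 = s(x)·a(x) + t(x)·f(x) with s(x) ≡ 11x + 10 (mod f), so (11x + 10)·a(x) ≡ 3 (mod f). Multiplying by 3^(-1) ≡ 13 in F_19 gives a(x)^(-1) ≡ 13·(11x + 10) ≡ 10x + 16 (mod f). Check: (12x + 10)·(10x + 16) = 6x^2 + 7x + 8 ≡ 1 (mod x^2 + 17x + 17).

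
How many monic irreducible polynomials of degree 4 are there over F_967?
There are 218597625708 monic irreducible polynomials of degree 4 over F_967

Each element of F_{967^4} that lies in no proper subfield is a root of exactly one monic irreducible of degree 4 over F_967, and each such polynomial has 4 distinct roots in F_{967^4}. By Möbius inversion the count is N_967(4) = (1/4) Σ_{d|4} μ(4/d) · 967^d = (1/4)(μ(4)·967^1 + μ(2)·967^2 + μ(1)·967^4) = 874390502832/4 = 218597625708.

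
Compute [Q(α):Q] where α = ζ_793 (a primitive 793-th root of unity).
[Q(α):Q] = 720

The minimal polynomial of ζ_793 over Q is the 793-th cyclotomic polynomial Φ_793(x), which is irreducible over Q and has degree φ(793) = 720. Hence [Q(α):Q] = φ(793) = 720.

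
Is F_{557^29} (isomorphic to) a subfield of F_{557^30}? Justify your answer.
No: F_{557^29} is not a subfield of F_{557^30}

F_{p^m} embeds in F_{p^n} iff m | n. Here 29 ∤ 30 (since 30 = 1·29 + 1 with remainder 1 ≠ 0), so F_{557^29} is not a subfield of F_{557^30}. Equivalently: if it were, the tower law would give 29 = [F_{557^29}:F_557] dividing [F_{557^30}:F_557] = 30, contradiction.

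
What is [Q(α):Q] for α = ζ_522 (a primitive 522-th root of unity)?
[Q(α):Q] = 168

The minimal polynomial of ζ_522 over Q is the 522-th cyclotomic polynomial Φ_522(x), which is irreducible over Q and has degree φ(522) = 168. Hence [Q(α):Q] = φ(522) = 168.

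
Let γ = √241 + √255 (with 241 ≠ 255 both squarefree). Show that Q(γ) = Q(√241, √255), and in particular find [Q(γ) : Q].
[Q(γ) : Q] = 4 (equivalently, Q(γ) = Q(√241, √255))

Obviously Q(γ) ⊆ Q(√241, √255), and [Q(√241, √255):Q] = 4 (since 241, 255 are distinct squarefree integers > 1 with 61455 not a perfect square). To show equality we compute the minimal polynomial of γ. From γ = √241 + √255: γ^2 = 241 + 2√(61455) + 255 = 496 + 2√(61455), so γ^2 - 496 = 2√(61455); squaring, (γ^2 - 496)^2 = 4·61455, i.e. γ^4 - 992γ^2 + 246016 - 245820 = 0, i.e. γ^4 - 992γ^2 + 196 = 0. So γ is a root of x^4 - 992x^2 + 196. This polynomial is irreducible over Q: it has no rational root (each ±√241 ± √255 is irrational), and any factorization into two quadratics over Q would force √(61455) ∈ Q (pairing opposite roots) or √241, √255 ∈ Q (other pairings), all impossible. Hence [Q(γ):Q] = 4 = [Q(√241, √255):Q], so Q(γ) = Q(√241, √255).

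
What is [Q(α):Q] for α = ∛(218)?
[Q(α):Q] = 3

The minimal polynomial of α is x^3 - 218, irreducible over Q since 218 is not a perfect cube (so x^3 - 218 has no rational root). Hence [Q(α):Q] = deg(m_α) = 3.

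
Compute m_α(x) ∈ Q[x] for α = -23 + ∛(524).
m_α(x) = x^3 + 69x^2 + 1587x + 11643

Set β = α + 23 = ∛(524), so β^3 = 524. Then (α + 23)^3 - 524 = 0, i.e. α is a root of g(x) = (x + 23)^3 - 524 = x^3 + 69x^2 + 1587x + 11643. Since g(x) = h(x + 23) where h(x) = x^3 - 524, and h is irreducible over Q (because 524 is not a perfect cube, so h has no rational root, and a monic cubic with no rational root is irreducible), g is also irreducible (irreducibility is preserved under the substitution x → x + 23). Hence m_α(x) = x^3 + 69x^2 + 1587x + 11643.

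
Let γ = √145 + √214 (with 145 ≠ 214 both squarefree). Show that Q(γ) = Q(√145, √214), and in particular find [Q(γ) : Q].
[Q(γ) : Q] = 4 (equivalently, Q(γ) = Q(√145, √214))

Obviously Q(γ) ⊆ Q(√145, √214), and [Q(√145, √214):Q] = 4 (since 145, 214 are distinct squarefree integers > 1 with 31030 not a perfect square). To show equality we compute the minimal polynomial of γ. From γ = √145 + √214: γ^2 = 145 + 2√(31030) + 214 = 359 + 2√(31030), so γ^2 - 359 = 2√(31030); squaring, (γ^2 - 359)^2 = 4·31030, i.e. γ^4 - 718γ^2 + 128881 - 124120 = 0, i.e. γ^4 - 718γ^2 + 4761 = 0. So γ is a root of x^4 - 718x^2 + 4761. This polynomial is irreducible over Q: it has no rational root (each ±√145 ± √214 is irrational), and any factorization into two quadratics over Q would force √(31030) ∈ Q (pairing opposite roots) or √145, √214 ∈ Q (other pairings), all impossible. Hence [Q(γ):Q] = 4 = [Q(√145, √214):Q], so Q(γ) = Q(√145, √214).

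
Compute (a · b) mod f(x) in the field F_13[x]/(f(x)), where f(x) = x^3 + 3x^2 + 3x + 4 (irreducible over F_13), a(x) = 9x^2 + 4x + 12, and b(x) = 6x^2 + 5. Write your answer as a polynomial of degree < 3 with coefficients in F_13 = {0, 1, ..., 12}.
a · b ≡ 5x^2 + 10x + 1 (mod f(x))

Multiply in F_13[x]: a(x)·b(x) = (9x^2 + 4x + 12)·(6x^2 + 5) = 2x^4 + 11x^3 + 7x + 8. This has degree ≥ 3, so divide by f(x) over F_13: 2x^4 + 11x^3 + 7x + 8 = (2x + 5)·(x^3 + 3x^2 + 3x + 4) + (5x^2 + 10x + 1). Hence a·b ≡ 5x^2 + 10x + 1 (mod f). (F_13[x]/(f) is a field with 13^3 = 2197 elements since f is irreducible of degree 3.)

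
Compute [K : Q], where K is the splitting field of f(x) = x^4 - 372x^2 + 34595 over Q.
[K : Q] = 4

Solving the quadratic in x^2: x^2 = (372 ± √(372^2 - 4·34595))/2 = (372 ± √4)/2 = (372 ± 2)/2, giving x^2 = 185 or x^2 = 187. So f(x) = (x^2 - 185)(x^2 - 187) and the roots of f are ±√185, ±√187. Hence the splitting field is K = Q(√185, √187). Since 185 and 187 are distinct squarefree integers > 1, their product 34595 is not a perfect square, so √187 ∉ Q(√185). By the tower law [K:Q] = [Q(√185,√187):Q(√185)] · [Q(√185):Q] = 2 · 2 = 4.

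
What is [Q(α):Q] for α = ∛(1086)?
[Q(α):Q] = 3

The minimal polynomial of α is x^3 - 1086, irreducible over Q since 1086 is not a perfect cube (so x^3 - 1086 has no rational root). Hence [Q(α):Q] = deg(m_α) = 3.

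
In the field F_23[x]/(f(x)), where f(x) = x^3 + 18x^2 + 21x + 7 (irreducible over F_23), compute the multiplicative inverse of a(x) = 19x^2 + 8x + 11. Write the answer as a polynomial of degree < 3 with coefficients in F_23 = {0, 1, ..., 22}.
a(x)^(-1) ≡ 8x^2 + 3x + 15 (mod f(x))

Since f is irreducible over F_23, F_23[x]/(f) is a field and a(x) ≠ 0 has an inverse. Apply the extended Euclidean algorithm to f(x) and a(x) in F_23[x]: f(x) = (17x + 18)·a(x) + (12x + 16);  a(x) = (15x + 19)·(12x + 16) + (6). The last nonzero remainder is the constant 6 = gcd(f, a) in F_23. Back-substituting through the division chain expresses 6 = s(x)·a(x) + t(x)·f(x) with s(x) ≡ 2x^2 + 18x + 21 (mod f), so (2x^2 + 18x + 21)·a(x) ≡ 6 (mod f). Multiplying by 6^(-1) ≡ 4 in F_23 gives a(x)^(-1) ≡ 4·(2x^2 + 18x + 21) ≡ 8x^2 + 3x + 15 (mod f). Check: (19x^2 + 8x + 11)·(8x^2 + 3x + 15) = 14x^4 + 6x^3 + 6x^2 + 15x + 4 ≡ 1 (mod x^3 + 18x^2 + 21x + 7).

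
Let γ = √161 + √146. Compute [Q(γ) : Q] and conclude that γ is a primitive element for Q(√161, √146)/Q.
[Q(γ) : Q] = 4 (equivalently, Q(γ) = Q(√161, √146))

Obviously Q(γ) ⊆ Q(√161, √146), and [Q(√161, √146):Q] = 4 (since 161, 146 are distinct squarefree integers > 1 with 23506 not a perfect square). To show equality we compute the minimal polynomial of γ. From γ = √161 + √146: γ^2 = 161 + 2√(23506) + 146 = 307 + 2√(23506), so γ^2 - 307 = 2√(23506); squaring, (γ^2 - 307)^2 = 4·23506, i.e. γ^4 - 614γ^2 + 94249 - 94024 = 0, i.e. γ^4 - 614γ^2 + 225 = 0. So γ is a root of x^4 - 614x^2 + 225. This polynomial is irreducible over Q: it has no rational root (each ±√161 ± √146 is irrational), and any factorization into two quadratics over Q would force √(23506) ∈ Q (pairing opposite roots) or √161, √146 ∈ Q (other pairings), all impossible. Hence [Q(γ):Q] = 4 = [Q(√161, √146):Q], so Q(γ) = Q(√161, √146).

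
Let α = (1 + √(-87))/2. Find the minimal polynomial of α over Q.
m_α(x) = x^2 - x + 22

From 2α - 1 = √(-87), squaring gives (2α - 1)^2 = -87, i.e. 4α^2 - 4α + 1 = -87, so α^2 - α + (1 + 87)/4 = 0. Since -87 ≡ 1 (mod 4), (1 + 87)/4 = 22 ∈ Z. The polynomial x^2 - x + 22 has discriminant 1 - 4·(22) = -87, which is not a perfect square in Q (d = -87 is squarefree and ≠ 1), so x^2 - x + 22 is irreducible over Q. It is the minimal polynomial of α.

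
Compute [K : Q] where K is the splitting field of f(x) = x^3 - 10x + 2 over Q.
[K : Q] = 6

By the rational root test, any rational root of the monic integer polynomial f(x) = x^3 - 10x + 2 must be an integer dividing the constant term 2, i.e. one of ±{1, 2}. Evaluating: f(1) = -7, f(-1) = 11, f(2) = -10, f(-2) = 14; none is 0, so f has no rational root and is therefore irreducible over Q (a cubic with no linear factor over a field is irreducible). For an irreducible cubic, the Galois group is A_3 or S_3 according as the discriminant disc(f) = -4a^3 - 27b^2 = -4·(-10)^3 - 27·(2)^2 = 3892 is or is not a square in Q. Here disc(f) = 3892 is not a perfect square in Q, so the Galois group of f over Q is not contained in A_3 and must be all of S_3. The splitting field has degree |S_3| = 6 over Q, so [K : Q] = 6.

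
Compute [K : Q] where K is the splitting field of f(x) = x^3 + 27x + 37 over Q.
[K : Q] = 6

By the rational root test, any rational root of the monic integer polynomial f(x) = x^3 + 27x + 37 must be an integer dividing the constant term 37, i.e. one of ±{1, 37}. Evaluating: f(1) = 65, f(-1) = 9, f(37) = 51689, f(-37) = -51615; none is 0, so f has no rational root and is therefore irreducible over Q (a cubic with no linear factor over a field is irreducible). For an irreducible cubic, the Galois group is A_3 or S_3 according as the discriminant disc(f) = -4a^3 - 27b^2 = -4·(27)^3 - 27·(37)^2 = -115695 is or is not a square in Q. Here disc(f) = -115695 is not a perfect square in Q, so the Galois group of f over Q is not contained in A_3 and must be all of S_3. The splitting field has degree |S_3| = 6 over Q, so [K : Q] = 6.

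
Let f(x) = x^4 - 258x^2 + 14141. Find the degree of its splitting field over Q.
[K : Q] = 4

Solving the quadratic in x^2: x^2 = (258 ± √(258^2 - 4·14141))/2 = (258 ± √10000)/2 = (258 ± 100)/2, giving x^2 = 179 or x^2 = 79. So f(x) = (x^2 - 179)(x^2 - 79) and the roots of f are ±√179, ±√79. Hence the splitting field is K = Q(√179, √79). Since 179 and 79 are distinct squarefree integers > 1, their product 14141 is not a perfect square, so √79 ∉ Q(√179). By the tower law [K:Q] = [Q(√179,√79):Q(√179)] · [Q(√179):Q] = 2 · 2 = 4.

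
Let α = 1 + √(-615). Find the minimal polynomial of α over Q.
m_α(x) = x^2 - 2x + 616

From α - 1 = √(-615), squaring gives (α - 1)^2 = -615, i.e. α^2 - 2α + 1 = -615, so α^2 - 2α + 616 = 0. The discriminant of x^2 - 2x + 616 is (-2)^2 - 4·(616) = 4 - 2464 = -2460, and 4·(-615) is not a perfect square in Q since -615 is squarefree and ≠ 1. Hence x^2 - 2x + 616 is irreducible over Q and is the minimal polynomial of α.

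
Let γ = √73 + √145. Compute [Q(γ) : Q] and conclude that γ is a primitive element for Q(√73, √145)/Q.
[Q(γ) : Q] = 4 (equivalently, Q(γ) = Q(√73, √145))

Obviously Q(γ) ⊆ Q(√73, √145), and [Q(√73, √145):Q] = 4 (since 73, 145 are distinct squarefree integers > 1 with 10585 not a perfect square). To show equality we compute the minimal polynomial of γ. From γ = √73 + √145: γ^2 = 73 + 2√(10585) + 145 = 218 + 2√(10585), so γ^2 - 218 = 2√(10585); squaring, (γ^2 - 218)^2 = 4·10585, i.e. γ^4 - 436γ^2 + 47524 - 42340 = 0, i.e. γ^4 - 436γ^2 + 5184 = 0. So γ is a root of x^4 - 436x^2 + 5184. This polynomial is irreducible over Q: it has no rational root (each ±√73 ± √145 is irrational), and any factorization into two quadratics over Q would force √(10585) ∈ Q (pairing opposite roots) or √73, √145 ∈ Q (other pairings), all impossible. Hence [Q(γ):Q] = 4 = [Q(√73, √145):Q], so Q(γ) = Q(√73, √145).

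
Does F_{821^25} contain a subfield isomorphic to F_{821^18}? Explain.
No: F_{821^18} is not a subfield of F_{821^25}

F_{p^m} embeds in F_{p^n} iff m | n. Here 18 ∤ 25 (since 25 = 1·18 + 7 with remainder 7 ≠ 0), so F_{821^18} is not a subfield of F_{821^25}. Equivalently: if it were, the tower law would give 18 = [F_{821^18}:F_821] dividing [F_{821^25}:F_821] = 25, contradiction.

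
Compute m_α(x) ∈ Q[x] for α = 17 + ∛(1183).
m_α(x) = x^3 - 51x^2 + 867x - 6096

Set β = α - 17 = ∛(1183), so β^3 = 1183. Then (α - 17)^3 - 1183 = 0, i.e. α is a root of g(x) = (x - 17)^3 - 1183 = x^3 - 51x^2 + 867x - 6096. Since g(x) = h(x - 17) where h(x) = x^3 - 1183, and h is irreducible over Q (because 1183 is not a perfect cube, so h has no rational root, and a monic cubic with no rational root is irreducible), g is also irreducible (irreducibility is preserved under the substitution x → x - 17). Hence m_α(x) = x^3 - 51x^2 + 867x - 6096.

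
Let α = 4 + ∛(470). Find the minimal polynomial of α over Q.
m_α(x) = x^3 - 12x^2 + 48x - 534

Set β = α - 4 = ∛(470), so β^3 = 470. Then (α - 4)^3 - 470 = 0, i.e. α is a root of g(x) = (x - 4)^3 - 470 = x^3 - 12x^2 + 48x - 534. Since g(x) = h(x - 4) where h(x) = x^3 - 470, and h is irreducible over Q (because 470 is not a perfect cube, so h has no rational root, and a monic cubic with no rational root is irreducible), g is also irreducible (irreducibility is preserved under the substitution x → x - 4). Hence m_α(x) = x^3 - 12x^2 + 48x - 534.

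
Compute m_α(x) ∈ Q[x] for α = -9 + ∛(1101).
m_α(x) = x^3 + 27x^2 + 243x - 372

Set β = α + 9 = ∛(1101), so β^3 = 1101. Then (α + 9)^3 - 1101 = 0, i.e. α is a root of g(x) = (x + 9)^3 - 1101 = x^3 + 27x^2 + 243x - 372. Since g(x) = h(x + 9) where h(x) = x^3 - 1101, and h is irreducible over Q (because 1101 is not a perfect cube, so h has no rational root, and a monic cubic with no rational root is irreducible), g is also irreducible (irreducibility is preserved under the substitution x → x + 9). Hence m_α(x) = x^3 + 27x^2 + 243x - 372.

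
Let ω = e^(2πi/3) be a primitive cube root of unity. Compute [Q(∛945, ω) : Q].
[Q(∛945, ω) : Q] = 6

[Q(∛945):Q] = 3 (min poly x^3 - 945, irreducible since 945 is not a perfect cube). [Q(ω):Q] = 2 (min poly x^2 + x + 1). Since Q(∛945) ⊂ R and ω ∉ R, we have ω ∉ Q(∛945), so x^2 + x + 1 remains irreducible over Q(∛945) and [Q(∛945, ω) : Q(∛945)] = 2. By the tower law, [Q(∛945, ω) : Q] = 3 · 2 = 6. (In fact Q(∛945, ω) is the splitting field of x^3 - 945 over Q.)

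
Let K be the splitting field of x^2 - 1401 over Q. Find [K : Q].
[K : Q] = 2

f(x) = x^2 - 1401 factors as (x - √1401)(x + √1401). The splitting field is K = Q(√1401). Since 1401 is squarefree and > 1, it is not a perfect square, so x^2 - 1401 is irreducible over Q and [Q(√1401) : Q] = 2. Hence [K : Q] = 2.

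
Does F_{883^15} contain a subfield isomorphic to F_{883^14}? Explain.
No: F_{883^14} is not a subfield of F_{883^15}

F_{p^m} embeds in F_{p^n} iff m | n. Here 14 ∤ 15 (since 15 = 1·14 + 1 with remainder 1 ≠ 0), so F_{883^14} is not a subfield of F_{883^15}. Equivalently: if it were, the tower law would give 14 = [F_{883^14}:F_883] dividing [F_{883^15}:F_883] = 15, contradiction.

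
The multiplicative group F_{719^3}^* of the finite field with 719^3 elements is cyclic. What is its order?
|F_{719^3}^*| = 371694958

F_{719^3} has 719^3 = 371694959 elements; its multiplicative group consists of all nonzero elements, so |F_{719^3}^*| = 371694959 - 1 = 371694958. (It is cyclic since any finite subgroup of the multiplicative group of a field is cyclic.)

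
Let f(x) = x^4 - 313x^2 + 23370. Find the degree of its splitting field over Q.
[K : Q] = 4

Solving the quadratic in x^2: x^2 = (313 ± √(313^2 - 4·23370))/2 = (313 ± √4489)/2 = (313 ± 67)/2, giving x^2 = 123 or x^2 = 190. So f(x) = (x^2 - 123)(x^2 - 190) and the roots of f are ±√123, ±√190. Hence the splitting field is K = Q(√123, √190). Since 123 and 190 are distinct squarefree integers > 1, their product 23370 is not a perfect square, so √190 ∉ Q(√123). By the tower law [K:Q] = [Q(√123,√190):Q(√123)] · [Q(√123):Q] = 2 · 2 = 4.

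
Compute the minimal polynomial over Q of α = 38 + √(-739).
m_α(x) = x^2 - 76x + 2183

From α - 38 = √(-739), squaring gives (α - 38)^2 = -739, i.e. α^2 - 76α + 1444 = -739, so α^2 - 76α + 2183 = 0. The discriminant of x^2 - 76x + 2183 is (-76)^2 - 4·(2183) = 5776 - 8732 = -2956, and 4·(-739) is not a perfect square in Q since -739 is squarefree and ≠ 1. Hence x^2 - 76x + 2183 is irreducible over Q and is the minimal polynomial of α.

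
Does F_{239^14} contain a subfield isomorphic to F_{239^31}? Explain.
No: F_{239^31} is not a subfield of F_{239^14}

F_{p^m} embeds in F_{p^n} iff m | n. Here 31 ∤ 14 (since 14 = 0·31 + 14 with remainder 14 ≠ 0), so F_{239^31} is not a subfield of F_{239^14}. Equivalently: if it were, the tower law would give 31 = [F_{239^31}:F_239] dividing [F_{239^14}:F_239] = 14, contradiction.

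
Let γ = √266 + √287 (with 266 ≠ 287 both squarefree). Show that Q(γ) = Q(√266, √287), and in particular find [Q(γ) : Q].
[Q(γ) : Q] = 4 (equivalently, Q(γ) = Q(√266, √287))

Obviously Q(γ) ⊆ Q(√266, √287), and [Q(√266, √287):Q] = 4 (since 266, 287 are distinct squarefree integers > 1 with 76342 not a perfect square). To show equality we compute the minimal polynomial of γ. From γ = √266 + √287: γ^2 = 266 + 2√(76342) + 287 = 553 + 2√(76342), so γ^2 - 553 = 2√(76342); squaring, (γ^2 - 553)^2 = 4·76342, i.e. γ^4 - 1106γ^2 + 305809 - 305368 = 0, i.e. γ^4 - 1106γ^2 + 441 = 0. So γ is a root of x^4 - 1106x^2 + 441. This polynomial is irreducible over Q: it has no rational root (each ±√266 ± √287 is irrational), and any factorization into two quadratics over Q would force √(76342) ∈ Q (pairing opposite roots) or √266, √287 ∈ Q (other pairings), all impossible. Hence [Q(γ):Q] = 4 = [Q(√266, √287):Q], so Q(γ) = Q(√266, √287).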